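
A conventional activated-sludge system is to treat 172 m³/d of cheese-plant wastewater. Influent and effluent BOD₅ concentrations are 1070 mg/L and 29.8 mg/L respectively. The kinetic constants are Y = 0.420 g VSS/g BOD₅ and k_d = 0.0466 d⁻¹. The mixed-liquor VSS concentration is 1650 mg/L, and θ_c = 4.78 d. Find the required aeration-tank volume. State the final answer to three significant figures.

Steady-state biomass mass balance: V·X·(1 + k_d·θ_c) = Y·Q·(S₀ − S)·θ_c, so V = 0.420 × 172 × (1070 − 29.8) × 4.78 / [1650 × (1 + 0.0466 × 4.78)] = 3.59×10^5 / 2018 = 178.0 m³.

V ≈ 178 m³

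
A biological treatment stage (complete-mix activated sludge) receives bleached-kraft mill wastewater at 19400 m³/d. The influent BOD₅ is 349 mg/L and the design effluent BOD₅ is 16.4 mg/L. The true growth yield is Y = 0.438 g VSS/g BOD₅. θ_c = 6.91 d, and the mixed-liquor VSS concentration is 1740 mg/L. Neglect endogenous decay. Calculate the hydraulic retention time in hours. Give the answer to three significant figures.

τ ≈ 13.9 h

Biomass mass balance (decay neglected): V·X = Y·Q·(S₀ − S)·θ_c, so V = 0.438 × 19400 × (349 − 16.4) × 6.91 / 1740 = 11223 m³.
τ = V/Q = 11223/19400 = 0.5785 d, or 13.88 h.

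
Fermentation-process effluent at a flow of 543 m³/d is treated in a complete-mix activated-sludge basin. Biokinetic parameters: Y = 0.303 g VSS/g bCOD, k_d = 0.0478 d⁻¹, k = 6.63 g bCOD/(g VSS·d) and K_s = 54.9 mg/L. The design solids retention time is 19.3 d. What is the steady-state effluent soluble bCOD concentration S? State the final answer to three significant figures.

From the Monod/SRT balance for a CMAS, S = K_s·(1+k_d θ_c)/[θ_c·(Y k − k_d) − 1] = 54.9 × (1 + 0.0478 × 19.3) / [19.3 × (0.303 × 6.63 − 0.0478) − 1] = 105.5 / 36.85 = 2.864 mg/L.

S ≈ 2.86 mg/L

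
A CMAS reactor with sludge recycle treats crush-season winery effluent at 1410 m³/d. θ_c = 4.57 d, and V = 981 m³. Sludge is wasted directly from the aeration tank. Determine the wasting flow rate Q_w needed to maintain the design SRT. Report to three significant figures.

With mixed-liquor wasting, θ_c = V/Q_w, so Q_w = V/θ_c = 981.0/4.57 = 214.7 m³/d.

Q_w ≈ 215 m³/d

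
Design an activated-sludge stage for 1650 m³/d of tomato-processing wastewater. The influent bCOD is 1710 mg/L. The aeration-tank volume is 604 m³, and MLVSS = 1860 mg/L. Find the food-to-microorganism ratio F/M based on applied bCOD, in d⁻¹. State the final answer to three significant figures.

F/M = applied load / biomass = Q·S₀/(V·X) = 1650 × 1710 / (604.0 × 1860) = 2.511 d⁻¹.

F/M ≈ 2.51 d⁻¹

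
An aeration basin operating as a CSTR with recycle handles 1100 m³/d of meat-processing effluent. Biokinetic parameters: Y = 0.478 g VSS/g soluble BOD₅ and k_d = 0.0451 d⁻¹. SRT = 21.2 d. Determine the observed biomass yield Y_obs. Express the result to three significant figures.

Y_obs = Y / (1 + k_d θ_c) = 0.478 / (1 + 0.0451 × 21.2) = 0.478 / 1.956 = 0.2444.

Y_obs ≈ 0.244 g VSS/g soluble BOD₅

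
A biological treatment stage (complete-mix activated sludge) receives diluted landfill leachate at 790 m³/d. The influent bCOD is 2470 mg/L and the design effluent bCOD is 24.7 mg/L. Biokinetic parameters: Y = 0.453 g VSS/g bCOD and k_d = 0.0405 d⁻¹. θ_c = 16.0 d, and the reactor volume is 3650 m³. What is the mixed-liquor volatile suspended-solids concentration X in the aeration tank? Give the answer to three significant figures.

X ≈ 2330 mg/L

Solving the biomass balance for X: X = Y Q (S₀−S) θ_c / [V (1+k_d θ_c)] = 0.453 × 790 × (2470 − 24.7) × 16.0 / [3650 × (1 + 0.0405 × 16.0)] = 2328 mg/L.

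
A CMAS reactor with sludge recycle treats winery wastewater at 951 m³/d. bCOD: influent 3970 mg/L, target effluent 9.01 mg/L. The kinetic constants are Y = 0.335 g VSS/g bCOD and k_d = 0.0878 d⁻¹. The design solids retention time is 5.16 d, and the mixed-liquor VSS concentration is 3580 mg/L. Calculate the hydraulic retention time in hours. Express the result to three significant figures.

Rearranging the biomass balance for a CMAS with decay, V = Y·Q·ΔS·θ_c / [X·(1+k_d θ_c)] = 0.335 × 951 × (3970 − 9.01) × 5.16 / [3580 × (1 + 0.0878 × 5.16)] = 6.51×10^6 / 5202 = 1252 m³.
Hydraulic retention time τ = V/Q = 1252 / 951 = 1.316 d = 31.59 h.

τ ≈ 31.6 h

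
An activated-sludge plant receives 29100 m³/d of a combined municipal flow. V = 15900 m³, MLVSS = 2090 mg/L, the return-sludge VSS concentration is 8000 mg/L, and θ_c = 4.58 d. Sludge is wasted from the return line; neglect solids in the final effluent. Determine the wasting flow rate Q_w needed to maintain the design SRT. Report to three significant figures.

θ_c = V·X/(Q_w·X_r) when wasting from the recycle, so Q_w = V·X/(θ_c·X_r) = 15900 × 2090 / (4.58 × 8000) = 907.0 m³/d.

Q_w ≈ 907 m³/d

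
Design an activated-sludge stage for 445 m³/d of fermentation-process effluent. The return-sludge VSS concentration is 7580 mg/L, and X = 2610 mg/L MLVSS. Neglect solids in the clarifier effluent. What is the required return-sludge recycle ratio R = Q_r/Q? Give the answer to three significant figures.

R ≈ 0.525

Mass balance around the secondary clarifier (neglecting effluent solids): R = X / (X_r − X) = 2610 / (7580 − 2610) = 0.5252.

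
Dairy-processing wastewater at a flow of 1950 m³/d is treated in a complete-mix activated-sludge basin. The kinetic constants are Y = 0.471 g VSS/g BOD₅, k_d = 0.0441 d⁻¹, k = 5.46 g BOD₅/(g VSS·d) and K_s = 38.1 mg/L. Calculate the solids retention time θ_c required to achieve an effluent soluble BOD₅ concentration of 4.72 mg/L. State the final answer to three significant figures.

θ_c ≈ 4.18 d

At the target effluent, Y k S/(K_s+S) = 0.471×5.46×4.72/42.82 = 0.2835 d⁻¹.
1/θ_c = 0.2835 − 0.0441 = 0.2394 d⁻¹, so θ_c = 4.178 d.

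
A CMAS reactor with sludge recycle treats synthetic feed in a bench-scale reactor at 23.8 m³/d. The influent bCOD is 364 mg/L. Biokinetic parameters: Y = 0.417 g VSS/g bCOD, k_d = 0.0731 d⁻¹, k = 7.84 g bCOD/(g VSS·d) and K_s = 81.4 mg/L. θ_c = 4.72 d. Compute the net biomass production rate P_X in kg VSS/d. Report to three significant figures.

From the Monod/SRT balance for a CMAS, S = K_s·(1+k_d θ_c)/[θ_c·(Y k − k_d) − 1] = 81.4 × (1 + 0.0731 × 4.72) / [4.72 × (0.417 × 7.84 − 0.0731) − 1] = 109.5 / 14.09 = 7.773 mg/L.
Y_obs = Y / (1 + k_d θ_c) = 0.417 / (1 + 0.0731 × 4.72) = 0.417 / 1.345 = 0.3100.
ΔS = 364 − 7.77 = 356.2 mg/L, so the substrate removal rate is 23.8 × 356.2/1000 = 8.478 kg bCOD/d.
Net biomass production P_X = Y_obs × Q·(S₀ − S) = 0.3100 × 8.478 = 2.629 kg VSS/d.

P_X ≈ 2.63 kg VSS/d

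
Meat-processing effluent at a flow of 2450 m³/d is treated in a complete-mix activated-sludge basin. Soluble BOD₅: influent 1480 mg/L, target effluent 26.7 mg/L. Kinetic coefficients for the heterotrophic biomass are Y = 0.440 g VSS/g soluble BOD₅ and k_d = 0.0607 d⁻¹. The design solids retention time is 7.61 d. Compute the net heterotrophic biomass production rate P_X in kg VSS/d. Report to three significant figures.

The observed yield is Y_obs = Y/(1 + k_d·θ_c) = 0.440 / (1 + 0.0607 × 7.61) = 0.440 / 1.462 = 0.3010 g VSS per g soluble BOD₅ removed.
ΔS = 1480 − 26.7 = 1453 mg/L, so the substrate removal rate is 2450 × 1453/1000 = 3561 kg soluble BOD₅/d.
So the net sludge growth is P_X = 0.3010 × 3561 = 1072 kg VSS/d.

P_X ≈ 1070 kg VSS/d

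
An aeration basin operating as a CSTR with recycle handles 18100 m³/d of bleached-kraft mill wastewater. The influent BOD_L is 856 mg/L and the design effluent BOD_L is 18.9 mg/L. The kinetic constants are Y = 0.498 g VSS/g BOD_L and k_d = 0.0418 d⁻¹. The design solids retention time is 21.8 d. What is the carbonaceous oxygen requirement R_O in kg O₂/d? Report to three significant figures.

Correct the yield for decay: Y_obs = Y/(1 + k_d θ_c) = 0.498 / (1 + 0.0418 × 21.8) = 0.498 / 1.911 = 0.2606.
Substrate removed = Q·(S₀ − S) = 18100 m³/d × (856 − 18.9) g/m³ = 1.52×10^7 g/d = 15152 kg/d.
Biomass synthesised: P_X = Y_obs × 15152 = 3948 kg VSS/d.
R_O = Q·(S₀ − S) − 1.42·P_X = 15152 − 1.42 × 3948 = 9545 kg O₂/d.

R_O ≈ 9550 kg O₂/d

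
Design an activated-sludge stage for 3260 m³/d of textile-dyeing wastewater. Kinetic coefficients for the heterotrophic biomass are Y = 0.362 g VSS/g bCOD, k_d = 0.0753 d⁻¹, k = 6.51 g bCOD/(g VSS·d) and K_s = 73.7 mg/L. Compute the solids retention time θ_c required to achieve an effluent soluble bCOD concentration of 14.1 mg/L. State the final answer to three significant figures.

θ_c ≈ 3.30 d

At the target effluent, Y k S/(K_s+S) = 0.362×6.51×14.1/87.80 = 0.3785 d⁻¹.
1/θ_c = 0.3785 − 0.0753 = 0.3032 d⁻¹, so θ_c = 3.299 d.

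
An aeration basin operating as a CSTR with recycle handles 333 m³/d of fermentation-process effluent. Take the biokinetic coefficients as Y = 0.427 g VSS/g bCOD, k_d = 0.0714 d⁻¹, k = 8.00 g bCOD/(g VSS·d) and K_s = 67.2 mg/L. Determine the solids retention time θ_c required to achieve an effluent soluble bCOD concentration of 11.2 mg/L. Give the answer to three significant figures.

Specific growth rate at S = 11.2 mg/L: μ = YkS/(K_s+S) = 0.427·8.00·11.2/(67.2+11.2) = 0.4880 d⁻¹.
1/θ_c = 0.4880 − 0.0714 = 0.4166 d⁻¹, so θ_c = 2.400 d.

θ_c ≈ 2.40 d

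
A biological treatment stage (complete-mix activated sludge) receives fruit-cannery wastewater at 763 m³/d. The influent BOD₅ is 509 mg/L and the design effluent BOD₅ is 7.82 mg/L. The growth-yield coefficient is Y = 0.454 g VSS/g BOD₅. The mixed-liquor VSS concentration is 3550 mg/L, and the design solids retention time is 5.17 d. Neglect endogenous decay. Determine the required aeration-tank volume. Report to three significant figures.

V ≈ 253 m³

Biomass mass balance (decay neglected): V·X = Y·Q·(S₀ − S)·θ_c, so V = 0.454 × 763 × (509 − 7.82) × 5.17 / 3550 = 252.8 m³.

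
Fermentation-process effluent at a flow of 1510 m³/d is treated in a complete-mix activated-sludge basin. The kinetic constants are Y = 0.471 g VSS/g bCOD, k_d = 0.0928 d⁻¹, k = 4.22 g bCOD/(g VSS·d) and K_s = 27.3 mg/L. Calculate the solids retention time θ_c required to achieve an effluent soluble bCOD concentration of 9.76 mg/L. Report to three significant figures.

From 1/θ_c = Y·k·S/(K_s + S) − k_d: Y·k·S/(K_s+S) = 0.471 × 4.22 × 9.76 / (27.3 + 9.76) = 0.5235 d⁻¹.
Then 1/θ_c = μ − k_d = 0.5235 − 0.0928 = 0.4307 d⁻¹, giving θ_c = 2.322 d.

θ_c ≈ 2.32 d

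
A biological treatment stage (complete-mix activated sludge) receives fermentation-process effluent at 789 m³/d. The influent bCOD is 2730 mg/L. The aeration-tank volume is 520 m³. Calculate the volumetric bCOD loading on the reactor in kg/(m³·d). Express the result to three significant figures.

L_v ≈ 4.14 kg bCOD/(m³·d)

Applied bCOD load per unit volume = Q·S₀/V = (789 × 2730/1000)/520.0 = 4.142 kg bCOD·m⁻³·d⁻¹.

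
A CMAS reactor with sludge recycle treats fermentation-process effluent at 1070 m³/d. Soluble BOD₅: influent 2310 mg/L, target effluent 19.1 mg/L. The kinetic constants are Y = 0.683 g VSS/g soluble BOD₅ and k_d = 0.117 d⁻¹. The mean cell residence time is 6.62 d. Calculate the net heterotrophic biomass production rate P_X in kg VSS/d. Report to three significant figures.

P_X ≈ 943 kg VSS/d

Y_obs = Y / (1 + k_d θ_c) = 0.683 / (1 + 0.117 × 6.62) = 0.683 / 1.775 = 0.3849.
Q·(S₀ − S) = 1070 × (2310 − 19.1) × 10⁻³ = 2451 kg/d removed.
P_X = Y_obs · Q(S₀ − S) = 0.3849 × 2451 = 943.5 kg VSS/d.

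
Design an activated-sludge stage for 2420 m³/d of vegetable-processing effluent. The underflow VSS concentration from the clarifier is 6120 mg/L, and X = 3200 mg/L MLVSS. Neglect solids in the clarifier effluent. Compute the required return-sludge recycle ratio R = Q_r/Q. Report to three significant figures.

Solids balance on the clarifier gives (1+R)X = R·X_r, so R = X/(X_r − X) = 3200 / (6120 − 3200) = 1.096.

R ≈ 1.10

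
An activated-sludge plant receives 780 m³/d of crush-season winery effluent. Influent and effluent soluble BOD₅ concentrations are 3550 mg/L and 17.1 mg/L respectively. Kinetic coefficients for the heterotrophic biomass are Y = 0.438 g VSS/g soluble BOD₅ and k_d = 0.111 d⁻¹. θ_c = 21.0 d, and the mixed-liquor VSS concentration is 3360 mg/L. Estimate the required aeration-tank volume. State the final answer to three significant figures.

V ≈ 2260 m³

From the SRT design equation V = Y Q (S₀−S) θ_c / [X (1 + k_d θ_c)] = 0.438 × 780 × (3550 − 17.1) × 21.0 / [3360 × (1 + 0.111 × 21.0)] = 2.53×10^7 / 11192 = 2265 m³.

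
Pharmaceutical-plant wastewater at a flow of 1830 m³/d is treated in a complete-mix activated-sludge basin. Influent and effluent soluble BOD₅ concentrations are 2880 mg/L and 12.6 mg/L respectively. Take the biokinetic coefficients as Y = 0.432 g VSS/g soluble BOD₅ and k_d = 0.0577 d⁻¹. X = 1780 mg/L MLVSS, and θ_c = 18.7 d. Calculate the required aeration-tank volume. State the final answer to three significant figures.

Rearranging the biomass balance for a CMAS with decay, V = Y·Q·ΔS·θ_c / [X·(1+k_d θ_c)] = 0.432 × 1830 × (2880 − 12.6) × 18.7 / [1780 × (1 + 0.0577 × 18.7)] = 4.24×10^7 / 3701 = 11455 m³.

V ≈ 11500 m³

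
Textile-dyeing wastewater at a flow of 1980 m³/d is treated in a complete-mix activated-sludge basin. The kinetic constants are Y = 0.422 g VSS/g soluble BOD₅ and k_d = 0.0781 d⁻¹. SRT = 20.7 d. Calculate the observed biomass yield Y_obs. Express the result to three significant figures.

Correct the yield for decay: Y_obs = Y/(1 + k_d θ_c) = 0.422 / (1 + 0.0781 × 20.7) = 0.422 / 2.617 = 0.1613.

Y_obs ≈ 0.161 g VSS/g soluble BOD₅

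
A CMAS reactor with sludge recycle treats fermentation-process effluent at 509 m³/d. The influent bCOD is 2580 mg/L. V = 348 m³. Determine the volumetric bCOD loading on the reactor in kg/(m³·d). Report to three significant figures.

L_v ≈ 3.77 kg bCOD/(m³·d)

Applied bCOD load per unit volume = Q·S₀/V = (509 × 2580/1000)/348.0 = 3.774 kg bCOD·m⁻³·d⁻¹.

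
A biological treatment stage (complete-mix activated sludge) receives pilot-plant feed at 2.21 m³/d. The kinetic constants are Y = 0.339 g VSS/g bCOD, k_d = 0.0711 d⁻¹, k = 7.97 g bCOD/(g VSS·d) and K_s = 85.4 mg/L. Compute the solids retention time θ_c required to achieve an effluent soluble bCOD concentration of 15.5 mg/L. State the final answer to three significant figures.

Specific growth rate at S = 15.5 mg/L: μ = YkS/(K_s+S) = 0.339·7.97·15.5/(85.4+15.5) = 0.4150 d⁻¹.
θ_c = 1/(μ − k_d) = 1/(0.4150 − 0.0711) = 1/0.3439 = 2.907 d.

θ_c ≈ 2.91 d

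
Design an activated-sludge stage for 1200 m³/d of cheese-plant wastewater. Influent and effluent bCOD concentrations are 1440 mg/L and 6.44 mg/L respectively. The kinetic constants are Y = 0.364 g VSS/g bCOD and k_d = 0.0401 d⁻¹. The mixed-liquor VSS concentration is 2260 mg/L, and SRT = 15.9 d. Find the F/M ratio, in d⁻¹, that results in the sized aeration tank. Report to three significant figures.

F/M ≈ 0.284 d⁻¹

Steady-state biomass mass balance: V·X·(1 + k_d·θ_c) = Y·Q·(S₀ − S)·θ_c, so V = 0.364 × 1200 × (1440 − 6.44) × 15.9 / [2260 × (1 + 0.0401 × 15.9)] = 9.96×10^6 / 3701 = 2690 m³.
F/M = applied load / biomass = Q·S₀/(V·X) = 1200 × 1440 / (2690 × 2260) = 0.2842 d⁻¹.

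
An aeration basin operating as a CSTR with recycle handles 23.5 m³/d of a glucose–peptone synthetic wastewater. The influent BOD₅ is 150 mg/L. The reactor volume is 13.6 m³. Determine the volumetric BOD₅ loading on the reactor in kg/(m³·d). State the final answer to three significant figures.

L_v = Q S₀ / V = 23.5 × 150 × 10⁻³ / 13.60 = 0.2592 kg/(m³·d).

L_v ≈ 0.259 kg BOD₅/(m³·d)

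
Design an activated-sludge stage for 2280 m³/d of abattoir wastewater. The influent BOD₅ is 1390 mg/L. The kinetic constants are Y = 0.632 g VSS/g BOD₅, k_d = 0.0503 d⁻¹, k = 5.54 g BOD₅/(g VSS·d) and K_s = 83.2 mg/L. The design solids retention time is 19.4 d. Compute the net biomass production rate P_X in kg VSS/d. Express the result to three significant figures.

For a completely mixed reactor with recycle the Lawrence–McCarty relation gives S = K_s·(1 + k_d·θ_c) / [θ_c·(Y·k − k_d) − 1] = 83.2 × (1 + 0.0503 × 19.4) / [19.4 × (0.632 × 5.54 − 0.0503) − 1] = 164.4 / 65.95 = 2.493 mg/L.
Observed yield with endogenous decay: Y_obs = Y / (1 + k_d·θ_c) = 0.632 / (1 + 0.0503 × 19.4) = 0.632 / 1.976 = 0.3199 g VSS/g BOD₅.
Mass of BOD₅ removed per day: Q(S₀ − S) = 2280 × 1388 g/m³ = 3164 kg/d.
Net biomass production P_X = Y_obs × Q·(S₀ − S) = 0.3199 × 3164 = 1012 kg VSS/d.

P_X ≈ 1010 kg VSS/d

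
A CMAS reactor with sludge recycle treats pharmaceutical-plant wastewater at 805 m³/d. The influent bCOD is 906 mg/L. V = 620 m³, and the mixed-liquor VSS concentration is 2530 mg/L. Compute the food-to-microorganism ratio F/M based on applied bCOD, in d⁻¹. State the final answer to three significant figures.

F/M = applied load / biomass = Q·S₀/(V·X) = 805 × 906 / (620.0 × 2530) = 0.4650 d⁻¹.

F/M ≈ 0.465 d⁻¹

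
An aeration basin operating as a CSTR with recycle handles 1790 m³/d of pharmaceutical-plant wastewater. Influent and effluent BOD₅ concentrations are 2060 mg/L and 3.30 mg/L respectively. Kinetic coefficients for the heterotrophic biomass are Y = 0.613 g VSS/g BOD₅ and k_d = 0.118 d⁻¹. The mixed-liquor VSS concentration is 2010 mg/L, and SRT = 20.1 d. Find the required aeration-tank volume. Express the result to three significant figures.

Steady-state biomass mass balance: V·X·(1 + k_d·θ_c) = Y·Q·(S₀ − S)·θ_c, so V = 0.613 × 1790 × (2060 − 3.30) × 20.1 / [2010 × (1 + 0.118 × 20.1)] = 4.54×10^7 / 6777 = 6693 m³.

V ≈ 6690 m³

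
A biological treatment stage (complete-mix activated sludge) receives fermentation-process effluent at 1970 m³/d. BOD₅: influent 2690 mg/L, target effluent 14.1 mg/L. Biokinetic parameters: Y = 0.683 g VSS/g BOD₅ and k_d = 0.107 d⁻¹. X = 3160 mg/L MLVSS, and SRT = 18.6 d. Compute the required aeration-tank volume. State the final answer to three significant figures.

From the SRT design equation V = Y Q (S₀−S) θ_c / [X (1 + k_d θ_c)] = 0.683 × 1970 × (2690 − 14.1) × 18.6 / [3160 × (1 + 0.107 × 18.6)] = 6.7×10^7 / 9449 = 7087 m³.

V ≈ 7090 m³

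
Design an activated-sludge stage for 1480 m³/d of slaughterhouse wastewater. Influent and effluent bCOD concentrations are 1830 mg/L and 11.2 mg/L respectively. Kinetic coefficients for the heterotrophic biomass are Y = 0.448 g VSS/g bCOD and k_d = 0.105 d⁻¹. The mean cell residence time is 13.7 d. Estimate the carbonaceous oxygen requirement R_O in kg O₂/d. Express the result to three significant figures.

The observed yield is Y_obs = Y/(1 + k_d·θ_c) = 0.448 / (1 + 0.105 × 13.7) = 0.448 / 2.438 = 0.1837 g VSS per g bCOD removed.
Q·(S₀ − S) = 1480 × (1830 − 11.2) × 10⁻³ = 2692 kg/d removed.
Biomass synthesised: P_X = Y_obs × 2692 = 494.5 kg VSS/d.
Carbonaceous O₂ demand = substrate oxidised − cell-mass equivalent = 2692 − 1.42 × 494.5 = 1990 kg O₂/d.

R_O ≈ 1990 kg O₂/d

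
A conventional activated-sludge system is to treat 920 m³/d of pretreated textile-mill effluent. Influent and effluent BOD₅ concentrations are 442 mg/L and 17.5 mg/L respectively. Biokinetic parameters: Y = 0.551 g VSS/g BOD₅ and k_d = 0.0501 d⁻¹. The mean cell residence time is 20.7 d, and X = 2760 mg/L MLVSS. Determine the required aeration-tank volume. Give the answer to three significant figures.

V ≈ 792 m³

Rearranging the biomass balance for a CMAS with decay, V = Y·Q·ΔS·θ_c / [X·(1+k_d θ_c)] = 0.551 × 920 × (442 − 17.5) × 20.7 / [2760 × (1 + 0.0501 × 20.7)] = 4.45×10^6 / 5622 = 792.3 m³.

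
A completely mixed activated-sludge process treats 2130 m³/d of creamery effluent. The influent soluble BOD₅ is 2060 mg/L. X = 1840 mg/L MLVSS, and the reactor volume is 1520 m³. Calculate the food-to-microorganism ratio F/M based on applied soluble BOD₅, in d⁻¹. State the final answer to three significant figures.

F/M = applied load / biomass = Q·S₀/(V·X) = 2130 × 2060 / (1520 × 1840) = 1.569 d⁻¹.

F/M ≈ 1.57 d⁻¹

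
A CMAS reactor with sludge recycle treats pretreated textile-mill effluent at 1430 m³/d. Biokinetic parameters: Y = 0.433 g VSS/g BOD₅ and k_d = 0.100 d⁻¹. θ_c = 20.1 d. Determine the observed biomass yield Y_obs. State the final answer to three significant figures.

The observed yield is Y_obs = Y/(1 + k_d·θ_c) = 0.433 / (1 + 0.100 × 20.1) = 0.433 / 3.010 = 0.1439 g VSS per g BOD₅ removed.

Y_obs ≈ 0.144 g VSS/g BOD₅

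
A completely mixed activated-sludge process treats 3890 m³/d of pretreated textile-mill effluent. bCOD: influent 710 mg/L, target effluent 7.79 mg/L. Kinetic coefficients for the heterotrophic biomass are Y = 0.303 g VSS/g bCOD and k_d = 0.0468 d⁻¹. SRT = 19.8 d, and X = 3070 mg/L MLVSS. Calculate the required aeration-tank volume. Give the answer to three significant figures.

Rearranging the biomass balance for a CMAS with decay, V = Y·Q·ΔS·θ_c / [X·(1+k_d θ_c)] = 0.303 × 3890 × (710 − 7.79) × 19.8 / [3070 × (1 + 0.0468 × 19.8)] = 1.64×10^7 / 5915 = 2771 m³.

V ≈ 2770 m³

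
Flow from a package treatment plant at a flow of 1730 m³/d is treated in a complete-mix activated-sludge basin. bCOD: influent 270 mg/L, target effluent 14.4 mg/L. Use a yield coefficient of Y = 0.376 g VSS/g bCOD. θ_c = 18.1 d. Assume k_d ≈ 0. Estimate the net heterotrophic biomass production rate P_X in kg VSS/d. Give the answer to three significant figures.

No decay correction is needed, so Y_obs = Y = 0.376.
Substrate removed = Q·(S₀ − S) = 1730 m³/d × (270 − 14.4) g/m³ = 4.42×10^5 g/d = 442.2 kg/d.
P_X = Y_obs · Q(S₀ − S) = 0.3760 × 442.2 = 166.3 kg VSS/d.

P_X ≈ 166 kg VSS/d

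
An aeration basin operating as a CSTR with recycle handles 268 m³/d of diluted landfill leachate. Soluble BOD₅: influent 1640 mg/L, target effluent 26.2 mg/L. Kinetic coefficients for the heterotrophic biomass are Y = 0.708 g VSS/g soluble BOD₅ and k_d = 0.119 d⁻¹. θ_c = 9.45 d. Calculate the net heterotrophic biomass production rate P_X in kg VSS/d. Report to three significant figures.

P_X ≈ 144 kg VSS/d

Observed yield with endogenous decay: Y_obs = Y / (1 + k_d·θ_c) = 0.708 / (1 + 0.119 × 9.45) = 0.708 / 2.125 = 0.3332 g VSS/g soluble BOD₅.
ΔS = 1640 − 26.2 = 1614 mg/L, so the substrate removal rate is 268 × 1614/1000 = 432.5 kg soluble BOD₅/d.
Biomass produced: P_X = Y_obs·Q·ΔS = 0.3332 × 432.5 ≈ 144.1 kg VSS/d.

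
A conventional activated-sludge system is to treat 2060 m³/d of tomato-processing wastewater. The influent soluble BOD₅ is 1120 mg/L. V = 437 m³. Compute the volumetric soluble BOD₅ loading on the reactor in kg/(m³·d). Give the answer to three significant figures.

Applied soluble BOD₅ load per unit volume = Q·S₀/V = (2060 × 1120/1000)/437.0 = 5.280 kg soluble BOD₅·m⁻³·d⁻¹.

L_v ≈ 5.28 kg soluble BOD₅/(m³·d)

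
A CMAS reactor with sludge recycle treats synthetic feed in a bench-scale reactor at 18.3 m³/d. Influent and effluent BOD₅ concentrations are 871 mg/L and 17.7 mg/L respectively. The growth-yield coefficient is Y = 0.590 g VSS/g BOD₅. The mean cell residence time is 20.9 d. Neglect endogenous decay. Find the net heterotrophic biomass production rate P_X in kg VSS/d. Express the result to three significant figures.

With endogenous decay neglected, the observed yield equals the true yield: Y_obs = Y = 0.590 g VSS/g BOD₅.
Q·(S₀ − S) = 18.3 × (871 − 17.7) × 10⁻³ = 15.62 kg/d removed.
P_X = Y_obs · Q(S₀ − S) = 0.5900 × 15.62 = 9.213 kg VSS/d.

P_X ≈ 9.21 kg VSS/d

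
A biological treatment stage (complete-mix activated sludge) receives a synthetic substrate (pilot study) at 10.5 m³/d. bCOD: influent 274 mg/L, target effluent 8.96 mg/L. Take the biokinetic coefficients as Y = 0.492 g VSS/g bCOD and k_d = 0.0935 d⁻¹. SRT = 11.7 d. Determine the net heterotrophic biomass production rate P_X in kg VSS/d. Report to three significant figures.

Correct the yield for decay: Y_obs = Y/(1 + k_d θ_c) = 0.492 / (1 + 0.0935 × 11.7) = 0.492 / 2.094 = 0.2350.
Substrate removed = Q·(S₀ − S) = 10.5 m³/d × (274 − 8.96) g/m³ = 2.78×10^3 g/d = 2.783 kg/d.
P_X = Y_obs · Q(S₀ − S) = 0.2350 × 2.783 = 0.6539 kg VSS/d.

P_X ≈ 0.654 kg VSS/d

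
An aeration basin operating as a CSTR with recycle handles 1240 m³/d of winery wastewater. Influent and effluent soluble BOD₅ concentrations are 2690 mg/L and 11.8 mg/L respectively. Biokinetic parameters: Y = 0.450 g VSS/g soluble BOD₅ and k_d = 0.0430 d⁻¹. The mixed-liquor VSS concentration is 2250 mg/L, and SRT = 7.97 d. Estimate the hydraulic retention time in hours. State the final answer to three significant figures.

τ ≈ 76.3 h

Steady-state biomass mass balance: V·X·(1 + k_d·θ_c) = Y·Q·(S₀ − S)·θ_c, so V = 0.450 × 1240 × (2690 − 11.8) × 7.97 / [2250 × (1 + 0.0430 × 7.97)] = 1.19×10^7 / 3021 = 3942 m³.
Hydraulic retention time τ = V/Q = 3942 / 1240 = 3.179 d = 76.31 h.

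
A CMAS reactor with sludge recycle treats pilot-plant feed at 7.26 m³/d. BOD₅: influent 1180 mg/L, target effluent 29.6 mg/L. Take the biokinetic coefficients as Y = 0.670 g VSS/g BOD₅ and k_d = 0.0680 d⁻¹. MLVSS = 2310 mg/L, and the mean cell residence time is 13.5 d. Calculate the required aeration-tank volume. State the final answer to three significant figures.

V ≈ 17.1 m³

Rearranging the biomass balance for a CMAS with decay, V = Y·Q·ΔS·θ_c / [X·(1+k_d θ_c)] = 0.670 × 7.26 × (1180 − 29.6) × 13.5 / [2310 × (1 + 0.0680 × 13.5)] = 7.55×10^4 / 4431 = 17.05 m³.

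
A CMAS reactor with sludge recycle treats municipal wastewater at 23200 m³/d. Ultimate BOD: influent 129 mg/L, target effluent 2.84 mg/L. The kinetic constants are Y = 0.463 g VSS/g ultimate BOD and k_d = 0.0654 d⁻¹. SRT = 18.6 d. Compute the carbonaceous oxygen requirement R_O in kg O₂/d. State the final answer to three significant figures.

R_O ≈ 2060 kg O₂/d

The observed yield is Y_obs = Y/(1 + k_d·θ_c) = 0.463 / (1 + 0.0654 × 18.6) = 0.463 / 2.216 = 0.2089 g VSS per g ultimate BOD removed.
Mass of ultimate BOD removed per day: Q(S₀ − S) = 23200 × 126.2 g/m³ = 2927 kg/d.
Biomass synthesised: P_X = Y_obs × 2927 = 611.4 kg VSS/d.
R_O = Q·ΔS − 1.42 P_X = 2927 − 868.2 = 2059 kg O₂/d.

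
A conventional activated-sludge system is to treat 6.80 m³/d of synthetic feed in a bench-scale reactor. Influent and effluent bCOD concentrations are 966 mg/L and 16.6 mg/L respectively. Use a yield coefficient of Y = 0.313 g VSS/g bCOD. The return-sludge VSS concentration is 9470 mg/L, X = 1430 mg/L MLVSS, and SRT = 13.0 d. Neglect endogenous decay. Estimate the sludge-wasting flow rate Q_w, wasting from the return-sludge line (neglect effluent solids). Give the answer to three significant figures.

Q_w ≈ 0.213 m³/d

With k_d = 0 the design equation reduces to V = Y Q (S₀−S) θ_c / X = 0.313 × 6.80 × (966 − 16.6) × 13.0 / 1430 = 18.37 m³.
Wasting from the return line (neglecting effluent solids): Q_w = V·X / (θ_c·X_r) = 18.37 × 1430 / (13.0 × 9470) = 0.2134 m³/d.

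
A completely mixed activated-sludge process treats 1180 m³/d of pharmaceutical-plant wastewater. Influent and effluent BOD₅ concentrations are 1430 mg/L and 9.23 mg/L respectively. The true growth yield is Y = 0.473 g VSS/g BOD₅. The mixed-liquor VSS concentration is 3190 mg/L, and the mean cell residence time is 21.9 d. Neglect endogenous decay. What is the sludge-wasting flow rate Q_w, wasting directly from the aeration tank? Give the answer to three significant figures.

Q_w ≈ 249 m³/d

With k_d = 0 the design equation reduces to V = Y Q (S₀−S) θ_c / X = 0.473 × 1180 × (1430 − 9.23) × 21.9 / 3190 = 5444 m³.
For wasting at MLVSS concentration, Q_w = V/θ_c = 5444/21.9 = 248.6 m³/d.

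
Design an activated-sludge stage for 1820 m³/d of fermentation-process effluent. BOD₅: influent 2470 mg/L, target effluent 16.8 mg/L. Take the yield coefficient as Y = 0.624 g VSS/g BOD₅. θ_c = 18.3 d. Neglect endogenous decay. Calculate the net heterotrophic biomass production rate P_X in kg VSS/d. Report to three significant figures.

Since k_d ≈ 0, Y_obs = Y = 0.624 g VSS/g BOD₅.
ΔS = 2470 − 16.8 = 2453 mg/L, so the substrate removal rate is 1820 × 2453/1000 = 4465 kg BOD₅/d.
Biomass produced: P_X = Y_obs·Q·ΔS = 0.6240 × 4465 ≈ 2786 kg VSS/d.

P_X ≈ 2790 kg VSS/d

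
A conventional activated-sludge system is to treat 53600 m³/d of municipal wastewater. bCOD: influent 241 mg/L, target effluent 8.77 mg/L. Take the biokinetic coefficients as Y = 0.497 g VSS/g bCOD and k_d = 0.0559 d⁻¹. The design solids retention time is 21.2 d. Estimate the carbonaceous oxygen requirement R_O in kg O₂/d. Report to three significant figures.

R_O ≈ 8430 kg O₂/d

The observed yield is Y_obs = Y/(1 + k_d·θ_c) = 0.497 / (1 + 0.0559 × 21.2) = 0.497 / 2.185 = 0.2275 g VSS per g bCOD removed.
Substrate removed = Q·(S₀ − S) = 53600 m³/d × (241 − 8.77) g/m³ = 1.24×10^7 g/d = 12448 kg/d.
Biomass synthesised: P_X = Y_obs × 12448 = 2831 kg VSS/d.
R_O = Q·(S₀ − S) − 1.42·P_X = 12448 − 1.42 × 2831 = 8427 kg O₂/d.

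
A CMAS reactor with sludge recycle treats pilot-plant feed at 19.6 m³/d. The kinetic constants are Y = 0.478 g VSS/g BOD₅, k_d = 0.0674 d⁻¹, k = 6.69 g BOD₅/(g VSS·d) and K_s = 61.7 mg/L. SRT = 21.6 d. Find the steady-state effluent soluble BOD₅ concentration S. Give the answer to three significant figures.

S ≈ 2.27 mg/L

From the Monod/SRT balance for a CMAS, S = K_s·(1+k_d θ_c)/[θ_c·(Y k − k_d) − 1] = 61.7 × (1 + 0.0674 × 21.6) / [21.6 × (0.478 × 6.69 − 0.0674) − 1] = 151.5 / 66.62 = 2.275 mg/L.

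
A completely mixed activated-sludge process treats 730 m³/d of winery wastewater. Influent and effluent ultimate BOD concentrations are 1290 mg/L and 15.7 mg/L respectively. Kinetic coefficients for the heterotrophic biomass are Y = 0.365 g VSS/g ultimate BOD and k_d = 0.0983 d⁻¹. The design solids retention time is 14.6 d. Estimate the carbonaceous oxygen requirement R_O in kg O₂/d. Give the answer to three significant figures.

Observed yield with endogenous decay: Y_obs = Y / (1 + k_d·θ_c) = 0.365 / (1 + 0.0983 × 14.6) = 0.365 / 2.435 = 0.1499 g VSS/g ultimate BOD.
Mass of ultimate BOD removed per day: Q(S₀ − S) = 730 × 1274 g/m³ = 930.2 kg/d.
Net sludge production P_X = 0.1499 × 930.2 = 139.4 kg VSS/d.
R_O = Q·ΔS − 1.42 P_X = 930.2 − 198.0 = 732.2 kg O₂/d.

R_O ≈ 732 kg O₂/d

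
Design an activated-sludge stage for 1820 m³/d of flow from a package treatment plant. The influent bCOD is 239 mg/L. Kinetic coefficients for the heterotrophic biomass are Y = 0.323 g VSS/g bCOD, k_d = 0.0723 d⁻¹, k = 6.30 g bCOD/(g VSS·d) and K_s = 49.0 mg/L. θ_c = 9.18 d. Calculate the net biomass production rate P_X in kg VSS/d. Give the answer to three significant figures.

Effluent substrate depends only on kinetics and SRT: S = K_s(1 + k_d θ_c) / [θ_c(Yk − k_d) − 1] = 49.0 × (1 + 0.0723 × 9.18) / [9.18 × (0.323 × 6.30 − 0.0723) − 1] = 81.52 / 17.02 = 4.791 mg/L.
Y_obs = Y / (1 + k_d θ_c) = 0.323 / (1 + 0.0723 × 9.18) = 0.323 / 1.664 = 0.1941.
ΔS = 239 − 4.79 = 234.2 mg/L, so the substrate removal rate is 1820 × 234.2/1000 = 426.3 kg bCOD/d.
P_X = Y_obs · Q(S₀ − S) = 0.1941 × 426.3 = 82.76 kg VSS/d.

P_X ≈ 82.8 kg VSS/d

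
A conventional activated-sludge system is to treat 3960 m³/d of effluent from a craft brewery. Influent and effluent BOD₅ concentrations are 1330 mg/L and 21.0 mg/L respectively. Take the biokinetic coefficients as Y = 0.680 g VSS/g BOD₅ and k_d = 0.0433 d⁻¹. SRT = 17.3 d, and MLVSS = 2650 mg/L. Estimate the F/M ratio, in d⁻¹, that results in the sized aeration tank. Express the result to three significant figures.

F/M ≈ 0.151 d⁻¹

Steady-state biomass mass balance: V·X·(1 + k_d·θ_c) = Y·Q·(S₀ − S)·θ_c, so V = 0.680 × 3960 × (1330 − 21.0) × 17.3 / [2650 × (1 + 0.0433 × 17.3)] = 6.1×10^7 / 4635 = 13156 m³.
F/M = Q·S₀ / (V·X) = 3960 × 1330 / (13156 × 2650) = 0.1511 g BOD₅·(g VSS·d)⁻¹.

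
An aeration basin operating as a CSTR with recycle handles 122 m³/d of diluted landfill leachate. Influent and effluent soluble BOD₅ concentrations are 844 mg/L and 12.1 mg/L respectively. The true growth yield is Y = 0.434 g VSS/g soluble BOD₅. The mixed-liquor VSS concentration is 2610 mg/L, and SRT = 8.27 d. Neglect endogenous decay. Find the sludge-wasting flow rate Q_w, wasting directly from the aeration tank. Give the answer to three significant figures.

Q_w ≈ 16.9 m³/d

Biomass mass balance (decay neglected): V·X = Y·Q·(S₀ − S)·θ_c, so V = 0.434 × 122 × (844 − 12.1) × 8.27 / 2610 = 139.6 m³.
For wasting at MLVSS concentration, Q_w = V/θ_c = 139.6/8.27 = 16.88 m³/d.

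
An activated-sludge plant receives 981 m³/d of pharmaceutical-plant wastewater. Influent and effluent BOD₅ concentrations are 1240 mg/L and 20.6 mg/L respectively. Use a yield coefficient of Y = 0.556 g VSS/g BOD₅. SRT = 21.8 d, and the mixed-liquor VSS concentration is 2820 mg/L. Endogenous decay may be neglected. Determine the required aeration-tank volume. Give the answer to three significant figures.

V ≈ 5140 m³

V·X = Y·Q·ΔS·θ_c gives V = 0.556 × 981 × (1240 − 20.6) × 21.8 / 2820 = 5142 m³.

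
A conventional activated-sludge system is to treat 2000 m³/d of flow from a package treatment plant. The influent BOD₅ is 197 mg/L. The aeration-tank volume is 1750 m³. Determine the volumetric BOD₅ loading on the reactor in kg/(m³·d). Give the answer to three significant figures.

L_v ≈ 0.225 kg BOD₅/(m³·d)

L_v = Q S₀ / V = 2000 × 197 × 10⁻³ / 1750 = 0.2251 kg/(m³·d).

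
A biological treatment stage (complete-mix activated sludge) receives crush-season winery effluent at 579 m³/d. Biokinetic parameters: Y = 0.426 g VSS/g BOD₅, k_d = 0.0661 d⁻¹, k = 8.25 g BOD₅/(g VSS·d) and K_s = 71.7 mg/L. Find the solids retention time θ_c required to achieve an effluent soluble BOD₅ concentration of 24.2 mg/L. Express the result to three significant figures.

θ_c ≈ 1.22 d

At the target effluent, Y k S/(K_s+S) = 0.426×8.25×24.2/95.90 = 0.8869 d⁻¹.
θ_c = 1/(μ − k_d) = 1/(0.8869 − 0.0661) = 1/0.8208 = 1.218 d.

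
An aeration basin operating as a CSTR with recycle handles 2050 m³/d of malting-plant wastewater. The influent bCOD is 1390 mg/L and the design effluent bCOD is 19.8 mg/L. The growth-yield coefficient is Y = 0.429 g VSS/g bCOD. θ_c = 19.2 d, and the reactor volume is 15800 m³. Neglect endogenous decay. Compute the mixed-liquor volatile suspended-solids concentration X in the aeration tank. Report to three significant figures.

X ≈ 1460 mg/L

From V·X = Y·Q·(S₀ − S)·θ_c (decay neglected): X = 0.429 × 2050 × (1390 − 19.8) × 19.2 / 15800 = 1464 mg/L.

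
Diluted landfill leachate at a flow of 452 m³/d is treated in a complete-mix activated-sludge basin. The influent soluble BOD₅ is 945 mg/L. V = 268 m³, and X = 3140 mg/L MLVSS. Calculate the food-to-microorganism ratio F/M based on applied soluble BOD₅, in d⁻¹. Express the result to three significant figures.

Food-to-microorganism ratio F/M = Q S₀ / (V X) = 452 × 945 / (268.0 × 3140) = 0.5076 d⁻¹.

F/M ≈ 0.508 d⁻¹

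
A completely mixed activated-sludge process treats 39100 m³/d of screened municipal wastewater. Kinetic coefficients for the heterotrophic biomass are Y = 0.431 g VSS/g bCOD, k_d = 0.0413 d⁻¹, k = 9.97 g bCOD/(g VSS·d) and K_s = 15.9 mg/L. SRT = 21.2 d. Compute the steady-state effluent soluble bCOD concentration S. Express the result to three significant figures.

For a completely mixed reactor with recycle the Lawrence–McCarty relation gives S = K_s·(1 + k_d·θ_c) / [θ_c·(Y·k − k_d) − 1] = 15.9 × (1 + 0.0413 × 21.2) / [21.2 × (0.431 × 9.97 − 0.0413) − 1] = 29.82 / 89.22 = 0.3342 mg/L.

S ≈ 0.334 mg/L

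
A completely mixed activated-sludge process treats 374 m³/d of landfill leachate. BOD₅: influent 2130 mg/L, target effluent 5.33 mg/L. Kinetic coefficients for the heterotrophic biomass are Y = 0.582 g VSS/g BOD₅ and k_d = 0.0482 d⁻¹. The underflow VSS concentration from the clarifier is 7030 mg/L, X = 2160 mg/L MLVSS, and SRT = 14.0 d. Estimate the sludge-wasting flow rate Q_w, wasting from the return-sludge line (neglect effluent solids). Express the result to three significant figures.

From the SRT design equation V = Y Q (S₀−S) θ_c / [X (1 + k_d θ_c)] = 0.582 × 374 × (2130 − 5.33) × 14.0 / [2160 × (1 + 0.0482 × 14.0)] = 6.47×10^6 / 3618 = 1790 m³.
Q_w = (V·X)/(θ_c X_r) = 1790 × 2160 / (14.0 × 7030) = 39.28 m³/d.

Q_w ≈ 39.3 m³/d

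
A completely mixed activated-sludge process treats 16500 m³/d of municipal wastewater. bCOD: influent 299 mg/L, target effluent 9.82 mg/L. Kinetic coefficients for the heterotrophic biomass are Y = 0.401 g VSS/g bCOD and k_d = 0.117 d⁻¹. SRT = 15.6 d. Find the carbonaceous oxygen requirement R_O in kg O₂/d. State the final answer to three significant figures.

R_O ≈ 3810 kg O₂/d

Correct the yield for decay: Y_obs = Y/(1 + k_d θ_c) = 0.401 / (1 + 0.117 × 15.6) = 0.401 / 2.825 = 0.1419.
ΔS = 299 − 9.82 = 289.2 mg/L, so the substrate removal rate is 16500 × 289.2/1000 = 4771 kg bCOD/d.
Net sludge production P_X = 0.1419 × 4771 = 677.2 kg VSS/d.
R_O = Q·ΔS − 1.42 P_X = 4771 − 961.7 = 3810 kg O₂/d.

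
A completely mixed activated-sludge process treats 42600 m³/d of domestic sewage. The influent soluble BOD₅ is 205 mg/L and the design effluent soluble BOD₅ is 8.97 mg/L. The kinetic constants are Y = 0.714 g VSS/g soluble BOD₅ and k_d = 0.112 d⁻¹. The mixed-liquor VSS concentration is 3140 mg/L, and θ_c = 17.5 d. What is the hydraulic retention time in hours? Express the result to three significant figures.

Rearranging the biomass balance for a CMAS with decay, V = Y·Q·ΔS·θ_c / [X·(1+k_d θ_c)] = 0.714 × 42600 × (205 − 8.97) × 17.5 / [3140 × (1 + 0.112 × 17.5)] = 1.04×10^8 / 9294 = 11227 m³.
τ = V/Q = 11227/42600 = 0.2635 d, or 6.325 h.

τ ≈ 6.32 h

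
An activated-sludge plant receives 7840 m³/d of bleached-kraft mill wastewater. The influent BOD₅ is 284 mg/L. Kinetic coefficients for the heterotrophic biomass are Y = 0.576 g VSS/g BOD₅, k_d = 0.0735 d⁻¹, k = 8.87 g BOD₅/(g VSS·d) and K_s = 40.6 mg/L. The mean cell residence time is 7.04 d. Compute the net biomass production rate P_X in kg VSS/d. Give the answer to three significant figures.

Effluent substrate depends only on kinetics and SRT: S = K_s(1 + k_d θ_c) / [θ_c(Yk − k_d) − 1] = 40.6 × (1 + 0.0735 × 7.04) / [7.04 × (0.576 × 8.87 − 0.0735) − 1] = 61.61 / 34.45 = 1.788 mg/L.
The observed yield is Y_obs = Y/(1 + k_d·θ_c) = 0.576 / (1 + 0.0735 × 7.04) = 0.576 / 1.517 = 0.3796 g VSS per g BOD₅ removed.
Substrate removed = Q·(S₀ − S) = 7840 m³/d × (284 − 1.79) g/m³ = 2.21×10^6 g/d = 2213 kg/d.
Biomass produced: P_X = Y_obs·Q·ΔS = 0.3796 × 2213 ≈ 839.8 kg VSS/d.

P_X ≈ 840 kg VSS/d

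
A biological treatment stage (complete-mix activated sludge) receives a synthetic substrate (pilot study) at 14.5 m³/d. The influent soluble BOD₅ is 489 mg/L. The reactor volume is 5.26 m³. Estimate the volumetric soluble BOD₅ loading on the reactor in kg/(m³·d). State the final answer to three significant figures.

L_v ≈ 1.35 kg soluble BOD₅/(m³·d)

Applied soluble BOD₅ load per unit volume = Q·S₀/V = (14.5 × 489/1000)/5.260 = 1.348 kg soluble BOD₅·m⁻³·d⁻¹.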